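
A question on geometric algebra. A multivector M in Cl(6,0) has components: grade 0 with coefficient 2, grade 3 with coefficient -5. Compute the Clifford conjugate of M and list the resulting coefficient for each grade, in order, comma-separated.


Clifford conjugate sign for grade k: (-1)^(k(k+1)/2)
Grade 0: (-1)^(0*1/2) = (-1)^0 = 1, coeff 2 -> 2
Grade 3: (-1)^(3*4/2) = (-1)^6 = 1, coeff -5 -> -5
Conjugated coefficients: 2, -5


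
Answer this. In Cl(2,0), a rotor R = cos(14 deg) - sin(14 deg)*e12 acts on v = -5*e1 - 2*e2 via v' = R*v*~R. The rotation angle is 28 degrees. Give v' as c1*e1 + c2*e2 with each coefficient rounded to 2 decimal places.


Rotor R = cos(14deg) - sin(14deg)*e12
Rotation angle theta = 2 * 14 = 28 degrees
v' = R*v*~R rotates v by theta.
cos(28deg) = 0.8829, sin(28deg) = 0.4695
v'_1 = -5*cos(28deg) - (-2)*sin(28deg)
= -5*0.8829 - (-2)*0.4695
= -3.48
v'_2 = -5*sin(28deg) + (-2)*cos(28deg)
= -5*0.4695 + (-2)*0.8829
= -4.11
v' = -3.48*e1 - 4.11*e2


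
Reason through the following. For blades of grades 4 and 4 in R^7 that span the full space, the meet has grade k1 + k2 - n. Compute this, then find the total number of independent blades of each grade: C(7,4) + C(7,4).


Meet grade = grade(A) + grade(B) - n
= 4 + 4 - 7 = 1
C(7,4) = 35
C(7,4) = 35
dim_A + dim_B = 35 + 35 = 70


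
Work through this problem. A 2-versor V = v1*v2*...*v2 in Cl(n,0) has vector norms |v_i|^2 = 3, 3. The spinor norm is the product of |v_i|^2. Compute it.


Spinor norm N(V) = |v1|^2 * |v2|^2 * ... * |v2|^2
= 3 * 3
Running product: 3, 9
N(V) = 9


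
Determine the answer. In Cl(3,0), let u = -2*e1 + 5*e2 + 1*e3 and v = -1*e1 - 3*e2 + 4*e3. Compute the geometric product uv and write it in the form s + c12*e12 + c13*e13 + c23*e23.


In Cl(3,0): e_i^2 = 1, e_ie_j = -e_je_i for i != j.
Scalar part = u . v = (-2)*(-1) + 5*(-3) + 1*4
= 2 + (-15) + 4 = -9
e12 coeff = (-2)*(-3) - 5*(-1) = 6 - (-5) = 11
e13 coeff = (-2)*4 - 1*(-1) = -8 - (-1) = -7
e23 coeff = 5*4 - 1*(-3) = 20 - (-3) = 23
uv = -9 + 11*e12 - 7*e13 + 23*e23


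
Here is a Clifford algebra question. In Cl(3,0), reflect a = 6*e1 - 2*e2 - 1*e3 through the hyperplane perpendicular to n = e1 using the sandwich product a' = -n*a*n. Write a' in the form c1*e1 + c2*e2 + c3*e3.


Reflection formula: a' = -n*a*n, with n = e1 (unit vector, n^2 = 1).
For reflection through hyperplane perp to e1:
The component along e1 flips sign, others stay.
a = (6, -2, -1)
a' = (-6, -2, -1)
a' = -6*e1 - 2*e2 - 1*e3


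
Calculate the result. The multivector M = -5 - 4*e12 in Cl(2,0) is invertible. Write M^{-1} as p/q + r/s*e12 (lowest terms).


M = -5 - 4*e12, where e12^2 = -1.
Since M commutes with its reverse ~M = a - b*e12, M * ~M = a^2 - b^2*e12^2 = a^2 + b^2.
So M^{-1} = ~M / (a^2 + b^2) = (a - b*e12)/(a^2 + b^2).
a^2 + b^2 = 25 + 16 = 41
Scalar part = -5/41 = -5/41
Bivector coeff = 4/41 = 4/41
M^{-1} = -5/41 + 4/41*e12


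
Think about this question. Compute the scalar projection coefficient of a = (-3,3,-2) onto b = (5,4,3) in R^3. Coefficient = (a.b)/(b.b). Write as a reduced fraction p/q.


Projection coefficient = (a . b) / (b . b)
a . b = (-3)*5 + 3*4 + (-2)*3
= -15 + 12 + (-6) = -9
b . b = 5^2 + 4^2 + 3^2
= 25 + 16 + 9 = 50
Coefficient = -9/50
In lowest terms: -9/50


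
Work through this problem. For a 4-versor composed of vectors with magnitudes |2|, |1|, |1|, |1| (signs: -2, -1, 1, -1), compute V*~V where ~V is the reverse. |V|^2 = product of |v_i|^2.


Each vector v_i has |v_i|^2 = s_i^2
Squared scales: (-2)^2 = 4, (-1)^2 = 1, 1^2 = 1, (-1)^2 = 1
|V|^2 = 4 * 1 * 1 * 1
= 4


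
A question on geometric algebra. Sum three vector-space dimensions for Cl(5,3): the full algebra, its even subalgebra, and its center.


n = 5 + 3 = 8
Total dim = 2^8 = 256
Even subalgebra dim = 2^7 = 128
n is even, so center dim = 1
Sum = 256 + 128 + 1 = 385


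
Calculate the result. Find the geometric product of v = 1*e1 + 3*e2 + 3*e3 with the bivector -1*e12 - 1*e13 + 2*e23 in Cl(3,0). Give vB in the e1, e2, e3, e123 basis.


vB has grade-1 (vector) and grade-3 (trivector) parts: vB = (v _| B) + (v ^ B).
Vector part <vB>_1:
  e1: -v2*b12 - v3*b13 = -(3)*(-1) - (3)*(-1) = 6
  e2: v1*b12 - v3*b23 = (1)*(-1) - (3)*(2) = -7
  e3: v1*b13 + v2*b23 = (1)*(-1) + (3)*(2) = 5
Trivector part <vB>_3:
  e123: v1*b23 - v2*b13 + v3*b12 = (1)*(2) - (3)*(-1) + (3)*(-1) = 2
vB = 6*e1 - 7*e2 + 5*e3 + 2*e123


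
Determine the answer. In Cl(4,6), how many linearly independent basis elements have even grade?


Even subalgebra dimension = 2^(n-1)
n = 4 + 6 = 10
2^(10 - 1) = 2^9 = 512
Verification: sum of C(10,k) for even k = 1 + 45 + 210 + 210 + 45 + 1 = 512
Result = 512


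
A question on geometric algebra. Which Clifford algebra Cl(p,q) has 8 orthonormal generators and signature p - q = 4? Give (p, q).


We need p + q = 8 and p - q = 4.
Adding: 2p = 8 + 4 = 12, so p = 6.
Then q = 8 - 6 = 2.
(p, q) = (6, 2)


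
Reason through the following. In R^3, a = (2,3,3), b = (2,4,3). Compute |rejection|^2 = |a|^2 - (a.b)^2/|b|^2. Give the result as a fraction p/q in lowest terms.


|a|^2 = 2^2 + 3^2 + 3^2 = 22
|b|^2 = 2^2 + 4^2 + 3^2 = 29
a . b = 2*2 + 3*4 + 3*3 = 25
(a.b)^2 = 25^2 = 625
|rej|^2 = 22 - 625/29
= (638 - 625)/29
= 13/29
In lowest terms: 13/29


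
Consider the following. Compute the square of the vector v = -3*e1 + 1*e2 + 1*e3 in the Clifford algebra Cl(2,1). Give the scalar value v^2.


v^2 = sum of c_i^2 * e_i^2
Positive signature terms (e_i^2 = +1): (-3)^2 + 1^2 = 10
Negative signature terms (e_j^2 = -1): 1^2 = 1
v^2 = 10 - 1 = 9


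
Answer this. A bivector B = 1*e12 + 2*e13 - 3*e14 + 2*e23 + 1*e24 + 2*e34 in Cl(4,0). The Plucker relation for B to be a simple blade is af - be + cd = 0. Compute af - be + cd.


Plucker relation: af - be + cd
a*f = 1*2 = 2
b*e = 2*1 = 2
c*d = (-3)*2 = -6
af - be + cd = 2 - 2 + (-6)
= -6


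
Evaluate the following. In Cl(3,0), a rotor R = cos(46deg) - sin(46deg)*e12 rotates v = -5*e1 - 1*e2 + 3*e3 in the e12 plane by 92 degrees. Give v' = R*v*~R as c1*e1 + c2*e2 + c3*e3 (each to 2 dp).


Rotor R = cos(46deg) - sin(46deg)*e12
Rotation angle theta = 2 * 46 = 92 degrees in the e12 plane (e1 -> e2).
The component perpendicular to the plane (e3) is invariant: v'_3 = v3 = 3.00
cos(92deg) = -0.0349, sin(92deg) = 0.9994
v'_1 = v1*cos(theta) - v2*sin(theta) = -5*(-0.0349) - (-1)*0.9994 = 1.17
v'_2 = v1*sin(theta) + v2*cos(theta) = -5*0.9994 + (-1)*(-0.0349) = -4.96
v' = 1.17*e1 - 4.96*e2 + 3.00*e3


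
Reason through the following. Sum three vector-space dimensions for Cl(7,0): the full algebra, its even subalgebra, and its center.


n = 7 + 0 = 7
Total dim = 2^7 = 128
Even subalgebra dim = 2^6 = 64
n is odd, so center dim = 2
Sum = 128 + 64 + 2 = 194


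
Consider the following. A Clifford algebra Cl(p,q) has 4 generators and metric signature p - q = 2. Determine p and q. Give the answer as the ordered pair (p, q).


We need p + q = 4 and p - q = 2.
Adding: 2p = 4 + 2 = 6, so p = 3.
Then q = 4 - 3 = 1.
(p, q) = (3, 1)


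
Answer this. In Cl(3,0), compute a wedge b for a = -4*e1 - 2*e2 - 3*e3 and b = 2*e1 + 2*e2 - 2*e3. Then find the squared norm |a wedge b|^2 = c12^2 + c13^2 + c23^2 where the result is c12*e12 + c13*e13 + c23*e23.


a wedge b = (a1*b2 - a2*b1)*e12 + (a1*b3 - a3*b1)*e13 + (a2*b3 - a3*b2)*e23
e12 coeff: (-4)*2 - (-2)*2 = -8 - (-4) = -4
e13 coeff: (-4)*(-2) - (-3)*2 = 8 - (-6) = 14
e23 coeff: (-2)*(-2) - (-3)*2 = 4 - (-6) = 10
|a wedge b|^2 = (-4)^2 + 14^2 + 10^2
= 16 + 196 + 100
= 312


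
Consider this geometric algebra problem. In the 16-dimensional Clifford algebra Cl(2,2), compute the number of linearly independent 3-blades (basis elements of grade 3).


Number of grade-k basis blades in Cl(p,q) with n = p + q is C(n, k).
n = 2 + 2 = 4
C(4, 3) = 4! / (3! * 1!)
= 24 / (6 * 1)
= 4


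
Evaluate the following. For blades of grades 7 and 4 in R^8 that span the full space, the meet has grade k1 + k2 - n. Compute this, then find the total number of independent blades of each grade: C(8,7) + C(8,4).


Meet grade = grade(A) + grade(B) - n
= 7 + 4 - 8 = 3
C(8,7) = 8
C(8,4) = 70
dim_A + dim_B = 8 + 70 = 78


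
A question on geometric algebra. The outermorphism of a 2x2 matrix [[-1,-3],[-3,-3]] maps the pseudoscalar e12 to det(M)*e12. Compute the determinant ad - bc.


The outermorphism of a linear map f sends e1^e2 to f(e1)^f(e2).
f(e1) = -1*e1 - 3*e2
f(e2) = -3*e1 - 3*e2
f(e1) ^ f(e2) = (-1*e1 - 3*e2) ^ (-3*e1 - 3*e2)
= (-1)*(-3)*e12 + (-3)*(-3)*e21
= (3 - 9)*e12
= -6*e12
Coefficient = -6


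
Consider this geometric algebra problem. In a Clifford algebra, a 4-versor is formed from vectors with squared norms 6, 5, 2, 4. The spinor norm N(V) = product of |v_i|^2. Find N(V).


Spinor norm N(V) = |v1|^2 * |v2|^2 * ... * |v4|^2
= 6 * 5 * 2 * 4
Running product: 6, 30, 60, 240
N(V) = 240


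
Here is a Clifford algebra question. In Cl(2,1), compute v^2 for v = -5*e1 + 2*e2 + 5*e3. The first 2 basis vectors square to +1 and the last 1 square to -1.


v^2 = sum of c_i^2 * e_i^2
Positive signature terms (e_i^2 = +1): (-5)^2 + 2^2 = 29
Negative signature terms (e_j^2 = -1): 5^2 = 25
v^2 = 29 - 25 = 4


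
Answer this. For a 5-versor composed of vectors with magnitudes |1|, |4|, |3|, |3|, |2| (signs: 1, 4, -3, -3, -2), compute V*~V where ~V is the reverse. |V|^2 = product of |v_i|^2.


Each vector v_i has |v_i|^2 = s_i^2
Squared scales: 1^2 = 1, 4^2 = 16, (-3)^2 = 9, (-3)^2 = 9, (-2)^2 = 4
|V|^2 = 1 * 16 * 9 * 9 * 4
= 5184


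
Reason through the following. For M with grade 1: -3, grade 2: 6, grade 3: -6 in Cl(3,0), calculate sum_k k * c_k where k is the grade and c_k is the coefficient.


Grade-weighted sum = sum of grade_k * coefficient_k
1*(-3) = -3
2*6 = 12
3*(-6) = -18
Total = -3 + 12 + (-18) = -9


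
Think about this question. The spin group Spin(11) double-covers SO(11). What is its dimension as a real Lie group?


Spin(n) double-covers SO(n); both have Lie algebra so(n) of dimension n(n-1)/2.
n = 11
n(n-1) = 11 * 10 = 110
dim Spin(11) = 110/2 = 55


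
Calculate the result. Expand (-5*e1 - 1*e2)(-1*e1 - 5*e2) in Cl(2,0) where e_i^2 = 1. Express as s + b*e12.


Expand: (-5*e1 - 1*e2)(-1*e1 - 5*e2)
= (-5)*(-1)*e1e1 + (-5)*(-5)*e1e2 + (-1)*(-1)*e2e1 + (-1)*(-5)*e2e2
Using e1^2 = e2^2 = 1, e2e1 = -e1e2:
Scalar part s = (-5)*(-1) + (-1)*(-5) = 5 + 5 = 10
Bivector part b = (-5)*(-5) - (-1)*(-1) = 25 - 1 = 24
uv = 10 + 24*e12


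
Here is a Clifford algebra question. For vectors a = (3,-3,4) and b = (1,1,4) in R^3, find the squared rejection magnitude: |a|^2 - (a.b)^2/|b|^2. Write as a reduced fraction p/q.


|a|^2 = 3^2 + (-3)^2 + 4^2 = 34
|b|^2 = 1^2 + 1^2 + 4^2 = 18
a . b = 3*1 + (-3)*1 + 4*4 = 16
(a.b)^2 = 16^2 = 256
|rej|^2 = 34 - 256/18
= (612 - 256)/18
= 356/18
In lowest terms: 178/9


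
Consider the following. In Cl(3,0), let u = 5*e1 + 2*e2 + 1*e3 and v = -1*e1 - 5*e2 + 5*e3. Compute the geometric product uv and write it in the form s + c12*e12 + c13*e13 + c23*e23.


In Cl(3,0): e_i^2 = 1, e_ie_j = -e_je_i for i != j.
Scalar part = u . v = 5*(-1) + 2*(-5) + 1*5
= -5 + (-10) + 5 = -10
e12 coeff = 5*(-5) - 2*(-1) = -25 - (-2) = -23
e13 coeff = 5*5 - 1*(-1) = 25 - (-1) = 26
e23 coeff = 2*5 - 1*(-5) = 10 - (-5) = 15
uv = -10 - 23*e12 + 26*e13 + 15*e23


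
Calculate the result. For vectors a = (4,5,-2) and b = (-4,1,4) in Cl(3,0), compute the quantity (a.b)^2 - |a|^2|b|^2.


a . b = 4*(-4) + 5*1 + (-2)*4
= -16 + 5 + (-8) = -19
|a|^2 = 4^2 + 5^2 + (-2)^2 = 45
|b|^2 = (-4)^2 + 1^2 + 4^2 = 33
(a.b)^2 = (-19)^2 = 361
|a|^2 * |b|^2 = 45 * 33 = 1485
Result = 361 - 1485 = -1124


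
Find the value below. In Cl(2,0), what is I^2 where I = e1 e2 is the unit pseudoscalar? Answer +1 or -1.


The pseudoscalar I = e1...e_n (product of all n generators) of Cl(p,q) satisfies I^2 = (-1)^(q + n(n-1)/2).
p = 2, q = 0, n = p + q = 2
n(n-1)/2 = 2 * 1 / 2 = 1
Exponent = q + n(n-1)/2 = 0 + 1 = 1
I^2 = (-1)^1 = -1


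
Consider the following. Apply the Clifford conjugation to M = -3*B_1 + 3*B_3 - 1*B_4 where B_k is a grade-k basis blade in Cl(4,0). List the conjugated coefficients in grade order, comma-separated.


Clifford conjugate sign for grade k: (-1)^(k(k+1)/2)
Grade 1: (-1)^(1*2/2) = (-1)^1 = -1, coeff -3 -> 3
Grade 3: (-1)^(3*4/2) = (-1)^6 = 1, coeff 3 -> 3
Grade 4: (-1)^(4*5/2) = (-1)^10 = 1, coeff -1 -> -1
Conjugated coefficients: 3, 3, -1


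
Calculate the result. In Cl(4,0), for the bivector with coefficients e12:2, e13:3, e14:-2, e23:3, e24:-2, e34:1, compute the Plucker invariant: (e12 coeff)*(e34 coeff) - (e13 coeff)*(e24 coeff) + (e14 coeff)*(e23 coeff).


Plucker relation: af - be + cd
a*f = 2*1 = 2
b*e = 3*(-2) = -6
c*d = (-2)*3 = -6
af - be + cd = 2 - (-6) + (-6)
= 2


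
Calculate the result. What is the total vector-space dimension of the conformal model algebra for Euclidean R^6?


The conformal model of R^6 uses Cl(7,1): the 6 Euclidean generators plus two extra orthogonal generators e+ (e+^2 = +1) and e- (e-^2 = -1), from which the null vectors e0, einf are built.
Number of generators m = 6 + 2 = 8.
dim Cl(p,q) = 2^m = 2^8 = 256


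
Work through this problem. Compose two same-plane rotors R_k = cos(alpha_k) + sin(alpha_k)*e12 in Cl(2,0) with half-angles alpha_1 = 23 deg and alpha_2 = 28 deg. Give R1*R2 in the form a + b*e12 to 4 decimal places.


Same-plane rotors commute and their half-angles add:
R1*R2 = cos(a1 + a2) + sin(a1 + a2)*e12.
a1 + a2 = 23 + 28 = 51 deg
cos(51 deg) = 0.6293
sin(51 deg) = 0.7771
R1*R2 = 0.6293 + 0.7771*e12


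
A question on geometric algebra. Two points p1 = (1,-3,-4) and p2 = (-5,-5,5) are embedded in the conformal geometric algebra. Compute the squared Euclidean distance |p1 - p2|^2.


p1 - p2 = (6, 2, -9)
|p1 - p2|^2 = 6^2 + 2^2 + (-9)^2
= 36 + 4 + 81
= 121


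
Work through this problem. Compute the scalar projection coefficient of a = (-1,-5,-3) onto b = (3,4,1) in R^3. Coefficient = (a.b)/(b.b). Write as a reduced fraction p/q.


Projection coefficient = (a . b) / (b . b)
a . b = (-1)*3 + (-5)*4 + (-3)*1
= -3 + (-20) + (-3) = -26
b . b = 3^2 + 4^2 + 1^2
= 9 + 16 + 1 = 26
Coefficient = -26/26
In lowest terms: -1/1


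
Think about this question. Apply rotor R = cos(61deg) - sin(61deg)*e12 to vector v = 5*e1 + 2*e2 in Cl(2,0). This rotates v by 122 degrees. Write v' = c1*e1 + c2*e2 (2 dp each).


Rotor R = cos(61deg) - sin(61deg)*e12
Rotation angle theta = 2 * 61 = 122 degrees
v' = R*v*~R rotates v by theta.
cos(122deg) = -0.5299, sin(122deg) = 0.8480
v'_1 = 5*cos(122deg) - 2*sin(122deg)
= 5*(-0.5299) - 2*0.8480
= -4.35
v'_2 = 5*sin(122deg) + 2*cos(122deg)
= 5*0.8480 + 2*(-0.5299)
= 3.18
v' = -4.35*e1 + 3.18*e2


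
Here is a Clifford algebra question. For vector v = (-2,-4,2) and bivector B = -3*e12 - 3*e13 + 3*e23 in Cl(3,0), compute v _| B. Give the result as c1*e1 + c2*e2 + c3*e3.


Left contraction v _| B = <vB>_1 (grade-1 part of the geometric product vB).
Using e1_|e12 = e2, e2_|e12 = -e1, e1_|e13 = e3, e3_|e13 = -e1, e2_|e23 = e3, e3_|e23 = -e2:
e1 coeff: -v2*b12 - v3*b13 = -(-4)*(-3) - (2)*(-3) = -6
e2 coeff: v1*b12 - v3*b23 = (-2)*(-3) - (2)*(3) = 0
e3 coeff: v1*b13 + v2*b23 = (-2)*(-3) + (-4)*(3) = -6
v _| B = -6*e1 + 0*e2 - 6*e3


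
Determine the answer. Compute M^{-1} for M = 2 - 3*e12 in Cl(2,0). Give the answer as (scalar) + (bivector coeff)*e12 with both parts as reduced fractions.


M = 2 - 3*e12, where e12^2 = -1.
Since M commutes with its reverse ~M = a - b*e12, M * ~M = a^2 - b^2*e12^2 = a^2 + b^2.
So M^{-1} = ~M / (a^2 + b^2) = (a - b*e12)/(a^2 + b^2).
a^2 + b^2 = 4 + 9 = 13
Scalar part = 2/13 = 2/13
Bivector coeff = 3/13 = 3/13
M^{-1} = 2/13 + 3/13*e12


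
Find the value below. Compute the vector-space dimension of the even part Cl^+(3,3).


Even subalgebra dimension = 2^(n-1)
n = 3 + 3 = 6
2^(6 - 1) = 2^5 = 32
Verification: sum of C(6,k) for even k = 1 + 15 + 15 + 1 = 32
Result = 32


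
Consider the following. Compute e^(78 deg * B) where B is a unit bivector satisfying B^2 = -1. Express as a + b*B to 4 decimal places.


For a unit bivector B with B^2 = -1, the exponential series gives
e^(theta*B) = cos(theta) + sin(theta)*B (the GA analogue of Euler's formula).
theta = 78 degrees = 1.361357 rad
cos(78 deg) = 0.2079
sin(78 deg) = 0.9781
exp(theta*B) = 0.2079 + 0.9781*B


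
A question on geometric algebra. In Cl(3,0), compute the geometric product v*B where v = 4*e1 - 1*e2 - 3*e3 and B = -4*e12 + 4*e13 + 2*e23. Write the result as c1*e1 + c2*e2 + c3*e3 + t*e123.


vB has grade-1 (vector) and grade-3 (trivector) parts: vB = (v _| B) + (v ^ B).
Vector part <vB>_1:
  e1: -v2*b12 - v3*b13 = -(-1)*(-4) - (-3)*(4) = 8
  e2: v1*b12 - v3*b23 = (4)*(-4) - (-3)*(2) = -10
  e3: v1*b13 + v2*b23 = (4)*(4) + (-1)*(2) = 14
Trivector part <vB>_3:
  e123: v1*b23 - v2*b13 + v3*b12 = (4)*(2) - (-1)*(4) + (-3)*(-4) = 24
vB = 8*e1 - 10*e2 + 14*e3 + 24*e123


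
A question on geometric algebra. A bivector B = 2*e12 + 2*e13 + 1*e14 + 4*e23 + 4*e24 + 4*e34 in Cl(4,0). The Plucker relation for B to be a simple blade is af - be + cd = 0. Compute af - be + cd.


Plucker relation: af - be + cd
a*f = 2*4 = 8
b*e = 2*4 = 8
c*d = 1*4 = 4
af - be + cd = 8 - 8 + 4
= 4


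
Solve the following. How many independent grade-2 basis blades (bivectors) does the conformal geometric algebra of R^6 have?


The conformal model of R^6 uses Cl(7,1) with m = 6 + 2 = 8 generators.
Number of grade-2 blades = C(m, 2) = C(8, 2)
= 8*7/2 = 28


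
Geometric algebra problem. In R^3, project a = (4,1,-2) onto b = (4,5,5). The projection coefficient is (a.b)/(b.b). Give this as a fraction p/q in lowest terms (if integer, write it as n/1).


Projection coefficient = (a . b) / (b . b)
a . b = 4*4 + 1*5 + (-2)*5
= 16 + 5 + (-10) = 11
b . b = 4^2 + 5^2 + 5^2
= 16 + 25 + 25 = 66
Coefficient = 11/66
In lowest terms: 1/6


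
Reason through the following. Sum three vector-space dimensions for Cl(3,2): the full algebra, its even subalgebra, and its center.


n = 3 + 2 = 5
Total dim = 2^5 = 32
Even subalgebra dim = 2^4 = 16
n is odd, so center dim = 2
Sum = 32 + 16 + 2 = 50


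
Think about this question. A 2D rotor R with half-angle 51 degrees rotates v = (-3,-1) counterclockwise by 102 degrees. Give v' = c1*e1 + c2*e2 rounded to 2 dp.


Rotor R = cos(51deg) - sin(51deg)*e12
Rotation angle theta = 2 * 51 = 102 degrees
v' = R*v*~R rotates v by theta.
cos(102deg) = -0.2079, sin(102deg) = 0.9781
v'_1 = -3*cos(102deg) - (-1)*sin(102deg)
= -3*(-0.2079) - (-1)*0.9781
= 1.60
v'_2 = -3*sin(102deg) + (-1)*cos(102deg)
= -3*0.9781 + (-1)*(-0.2079)
= -2.73
v' = 1.60*e1 - 2.73*e2


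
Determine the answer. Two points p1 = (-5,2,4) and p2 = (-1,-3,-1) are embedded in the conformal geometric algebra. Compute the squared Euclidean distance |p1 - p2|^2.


p1 - p2 = (-4, 5, 5)
|p1 - p2|^2 = (-4)^2 + 5^2 + 5^2
= 16 + 25 + 25
= 66


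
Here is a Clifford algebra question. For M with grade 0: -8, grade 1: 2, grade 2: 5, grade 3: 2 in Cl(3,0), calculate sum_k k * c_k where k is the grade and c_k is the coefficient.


Grade-weighted sum = sum of grade_k * coefficient_k
0*(-8) = 0
1*2 = 2
2*5 = 10
3*2 = 6
Total = 0 + 2 + 10 + 6 = 18


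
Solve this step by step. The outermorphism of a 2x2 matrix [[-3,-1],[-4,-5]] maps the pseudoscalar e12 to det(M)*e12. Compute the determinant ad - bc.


The outermorphism of a linear map f sends e1^e2 to f(e1)^f(e2).
f(e1) = -3*e1 - 4*e2
f(e2) = -1*e1 - 5*e2
f(e1) ^ f(e2) = (-3*e1 - 4*e2) ^ (-1*e1 - 5*e2)
= (-3)*(-5)*e12 + (-4)*(-1)*e21
= (15 - 4)*e12
= 11*e12
Coefficient = 11


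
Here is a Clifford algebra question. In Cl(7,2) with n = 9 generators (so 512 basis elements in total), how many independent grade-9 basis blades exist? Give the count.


Number of grade-k basis blades in Cl(p,q) with n = p + q is C(n, k).
n = 7 + 2 = 9
C(9, 9) = 9! / (9! * 0!)
= 362880 / (362880 * 1)
= 1


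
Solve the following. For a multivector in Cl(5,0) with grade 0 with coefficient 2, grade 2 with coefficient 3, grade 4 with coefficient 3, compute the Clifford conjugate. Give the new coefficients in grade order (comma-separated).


Clifford conjugate sign for grade k: (-1)^(k(k+1)/2)
Grade 0: (-1)^(0*1/2) = (-1)^0 = 1, coeff 2 -> 2
Grade 2: (-1)^(2*3/2) = (-1)^3 = -1, coeff 3 -> -3
Grade 4: (-1)^(4*5/2) = (-1)^10 = 1, coeff 3 -> 3
Conjugated coefficients: 2, -3, 3


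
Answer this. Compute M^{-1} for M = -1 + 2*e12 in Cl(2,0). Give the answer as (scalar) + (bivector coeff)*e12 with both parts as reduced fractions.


M = -1 + 2*e12, where e12^2 = -1.
Since M commutes with its reverse ~M = a - b*e12, M * ~M = a^2 - b^2*e12^2 = a^2 + b^2.
So M^{-1} = ~M / (a^2 + b^2) = (a - b*e12)/(a^2 + b^2).
a^2 + b^2 = 1 + 4 = 5
Scalar part = -1/5 = -1/5
Bivector coeff = -2/5 = -2/5
M^{-1} = -1/5 - 2/5*e12


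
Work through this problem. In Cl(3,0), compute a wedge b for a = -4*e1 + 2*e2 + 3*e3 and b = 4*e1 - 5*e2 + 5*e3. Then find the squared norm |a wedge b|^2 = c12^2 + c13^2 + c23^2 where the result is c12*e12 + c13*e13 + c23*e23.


a wedge b = (a1*b2 - a2*b1)*e12 + (a1*b3 - a3*b1)*e13 + (a2*b3 - a3*b2)*e23
e12 coeff: (-4)*(-5) - 2*4 = 20 - 8 = 12
e13 coeff: (-4)*5 - 3*4 = -20 - 12 = -32
e23 coeff: 2*5 - 3*(-5) = 10 - (-15) = 25
|a wedge b|^2 = 12^2 + (-32)^2 + 25^2
= 144 + 1024 + 625
= 1793


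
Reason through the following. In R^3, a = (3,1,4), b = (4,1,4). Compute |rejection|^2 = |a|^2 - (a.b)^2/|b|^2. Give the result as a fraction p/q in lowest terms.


|a|^2 = 3^2 + 1^2 + 4^2 = 26
|b|^2 = 4^2 + 1^2 + 4^2 = 33
a . b = 3*4 + 1*1 + 4*4 = 29
(a.b)^2 = 29^2 = 841
|rej|^2 = 26 - 841/33
= (858 - 841)/33
= 17/33
In lowest terms: 17/33


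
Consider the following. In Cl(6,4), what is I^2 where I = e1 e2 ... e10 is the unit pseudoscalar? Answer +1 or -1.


The pseudoscalar I = e1...e_n (product of all n generators) of Cl(p,q) satisfies I^2 = (-1)^(q + n(n-1)/2).
p = 6, q = 4, n = p + q = 10
n(n-1)/2 = 10 * 9 / 2 = 45
Exponent = q + n(n-1)/2 = 4 + 45 = 49
I^2 = (-1)^49 = -1


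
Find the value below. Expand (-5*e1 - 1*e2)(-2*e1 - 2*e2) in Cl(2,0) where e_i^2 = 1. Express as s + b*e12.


Expand: (-5*e1 - 1*e2)(-2*e1 - 2*e2)
= (-5)*(-2)*e1e1 + (-5)*(-2)*e1e2 + (-1)*(-2)*e2e1 + (-1)*(-2)*e2e2
Using e1^2 = e2^2 = 1, e2e1 = -e1e2:
Scalar part s = (-5)*(-2) + (-1)*(-2) = 10 + 2 = 12
Bivector part b = (-5)*(-2) - (-1)*(-2) = 10 - 2 = 8
uv = 12 + 8*e12


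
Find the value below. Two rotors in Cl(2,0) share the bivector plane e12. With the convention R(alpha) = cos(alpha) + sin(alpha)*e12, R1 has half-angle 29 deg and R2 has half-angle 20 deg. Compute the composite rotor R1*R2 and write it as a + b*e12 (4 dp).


Same-plane rotors commute and their half-angles add:
R1*R2 = cos(a1 + a2) + sin(a1 + a2)*e12.
a1 + a2 = 29 + 20 = 49 deg
cos(49 deg) = 0.6561
sin(49 deg) = 0.7547
R1*R2 = 0.6561 + 0.7547*e12


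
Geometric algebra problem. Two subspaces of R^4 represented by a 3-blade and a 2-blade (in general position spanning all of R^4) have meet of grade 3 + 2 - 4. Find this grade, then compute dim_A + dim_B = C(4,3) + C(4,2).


Meet grade = grade(A) + grade(B) - n
= 3 + 2 - 4 = 1
C(4,3) = 4
C(4,2) = 6
dim_A + dim_B = 4 + 6 = 10


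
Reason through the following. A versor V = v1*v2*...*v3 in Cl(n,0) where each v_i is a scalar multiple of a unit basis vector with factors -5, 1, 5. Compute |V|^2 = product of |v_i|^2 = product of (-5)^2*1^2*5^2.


Each vector v_i has |v_i|^2 = s_i^2
Squared scales: (-5)^2 = 25, 1^2 = 1, 5^2 = 25
|V|^2 = 25 * 1 * 25
= 625


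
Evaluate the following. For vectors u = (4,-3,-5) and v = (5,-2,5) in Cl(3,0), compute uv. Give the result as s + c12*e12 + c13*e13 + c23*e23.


In Cl(3,0): e_i^2 = 1, e_ie_j = -e_je_i for i != j.
Scalar part = u . v = 4*5 + (-3)*(-2) + (-5)*5
= 20 + 6 + (-25) = 1
e12 coeff = 4*(-2) - (-3)*5 = -8 - (-15) = 7
e13 coeff = 4*5 - (-5)*5 = 20 - (-25) = 45
e23 coeff = (-3)*5 - (-5)*(-2) = -15 - 10 = -25
uv = 1 + 7*e12 + 45*e13 - 25*e23


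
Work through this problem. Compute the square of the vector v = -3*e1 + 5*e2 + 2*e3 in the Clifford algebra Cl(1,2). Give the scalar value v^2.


v^2 = sum of c_i^2 * e_i^2
Positive signature terms (e_i^2 = +1): (-3)^2 = 9
Negative signature terms (e_j^2 = -1): 5^2 + 2^2 = 29
v^2 = 9 - 29 = -20


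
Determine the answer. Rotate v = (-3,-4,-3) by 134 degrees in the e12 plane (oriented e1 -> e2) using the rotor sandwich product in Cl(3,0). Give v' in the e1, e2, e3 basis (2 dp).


Rotor R = cos(67deg) - sin(67deg)*e12
Rotation angle theta = 2 * 67 = 134 degrees in the e12 plane (e1 -> e2).
The component perpendicular to the plane (e3) is invariant: v'_3 = v3 = -3.00
cos(134deg) = -0.6947, sin(134deg) = 0.7193
v'_1 = v1*cos(theta) - v2*sin(theta) = -3*(-0.6947) - (-4)*0.7193 = 4.96
v'_2 = v1*sin(theta) + v2*cos(theta) = -3*0.7193 + (-4)*(-0.6947) = 0.62
v' = 4.96*e1 + 0.62*e2 - 3.00*e3


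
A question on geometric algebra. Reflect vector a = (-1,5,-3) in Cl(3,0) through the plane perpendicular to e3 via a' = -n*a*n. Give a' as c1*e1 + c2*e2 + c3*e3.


Reflection formula: a' = -n*a*n, with n = e3 (unit vector, n^2 = 1).
For reflection through hyperplane perp to e3:
The component along e3 flips sign, others stay.
a = (-1, 5, -3)
a' = (-1, 5, 3)
a' = -1*e1 + 5*e2 + 3*e3


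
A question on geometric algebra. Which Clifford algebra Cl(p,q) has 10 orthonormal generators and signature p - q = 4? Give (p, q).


We need p + q = 10 and p - q = 4.
Adding: 2p = 10 + 4 = 14, so p = 7.
Then q = 10 - 7 = 3.
(p, q) = (7, 3)


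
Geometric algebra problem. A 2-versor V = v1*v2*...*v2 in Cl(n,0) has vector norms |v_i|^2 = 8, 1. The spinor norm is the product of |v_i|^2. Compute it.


Spinor norm N(V) = |v1|^2 * |v2|^2 * ... * |v2|^2
= 8 * 1
Running product: 8, 8
N(V) = 8


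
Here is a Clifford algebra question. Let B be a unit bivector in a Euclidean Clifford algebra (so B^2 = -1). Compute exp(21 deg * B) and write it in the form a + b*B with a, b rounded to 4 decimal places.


For a unit bivector B with B^2 = -1, the exponential series gives
e^(theta*B) = cos(theta) + sin(theta)*B (the GA analogue of Euler's formula).
theta = 21 degrees = 0.366519 rad
cos(21 deg) = 0.9336
sin(21 deg) = 0.3584
exp(theta*B) = 0.9336 + 0.3584*B


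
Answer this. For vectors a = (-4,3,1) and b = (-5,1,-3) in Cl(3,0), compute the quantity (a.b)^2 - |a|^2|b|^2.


a . b = (-4)*(-5) + 3*1 + 1*(-3)
= 20 + 3 + (-3) = 20
|a|^2 = (-4)^2 + 3^2 + 1^2 = 26
|b|^2 = (-5)^2 + 1^2 + (-3)^2 = 35
(a.b)^2 = 20^2 = 400
|a|^2 * |b|^2 = 26 * 35 = 910
Result = 400 - 910 = -510


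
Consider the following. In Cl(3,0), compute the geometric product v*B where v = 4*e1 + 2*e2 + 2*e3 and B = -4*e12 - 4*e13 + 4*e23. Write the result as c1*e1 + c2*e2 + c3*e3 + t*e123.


vB has grade-1 (vector) and grade-3 (trivector) parts: vB = (v _| B) + (v ^ B).
Vector part <vB>_1:
  e1: -v2*b12 - v3*b13 = -(2)*(-4) - (2)*(-4) = 16
  e2: v1*b12 - v3*b23 = (4)*(-4) - (2)*(4) = -24
  e3: v1*b13 + v2*b23 = (4)*(-4) + (2)*(4) = -8
Trivector part <vB>_3:
  e123: v1*b23 - v2*b13 + v3*b12 = (4)*(4) - (2)*(-4) + (2)*(-4) = 16
vB = 16*e1 - 24*e2 - 8*e3 + 16*e123


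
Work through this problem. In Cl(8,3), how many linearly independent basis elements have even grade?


Even subalgebra dimension = 2^(n-1)
n = 8 + 3 = 11
2^(11 - 1) = 2^10 = 1024
Verification: sum of C(11,k) for even k = 1 + 55 + 330 + 462 + 165 + 11 = 1024
Result = 1024


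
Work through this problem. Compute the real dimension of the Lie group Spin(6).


Spin(n) double-covers SO(n); both have Lie algebra so(n) of dimension n(n-1)/2.
n = 6
n(n-1) = 6 * 5 = 30
dim Spin(6) = 30/2 = 15


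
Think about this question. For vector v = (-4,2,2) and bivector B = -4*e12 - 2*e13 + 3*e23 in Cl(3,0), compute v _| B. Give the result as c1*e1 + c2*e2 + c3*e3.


Left contraction v _| B = <vB>_1 (grade-1 part of the geometric product vB).
Using e1_|e12 = e2, e2_|e12 = -e1, e1_|e13 = e3, e3_|e13 = -e1, e2_|e23 = e3, e3_|e23 = -e2:
e1 coeff: -v2*b12 - v3*b13 = -(2)*(-4) - (2)*(-2) = 12
e2 coeff: v1*b12 - v3*b23 = (-4)*(-4) - (2)*(3) = 10
e3 coeff: v1*b13 + v2*b23 = (-4)*(-2) + (2)*(3) = 14
v _| B = 12*e1 + 10*e2 + 14*e3


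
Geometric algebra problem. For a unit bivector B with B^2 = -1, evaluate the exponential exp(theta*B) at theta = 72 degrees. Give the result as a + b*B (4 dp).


For a unit bivector B with B^2 = -1, the exponential series gives
e^(theta*B) = cos(theta) + sin(theta)*B (the GA analogue of Euler's formula).
theta = 72 degrees = 1.256637 rad
cos(72 deg) = 0.3090
sin(72 deg) = 0.9511
exp(theta*B) = 0.3090 + 0.9511*B


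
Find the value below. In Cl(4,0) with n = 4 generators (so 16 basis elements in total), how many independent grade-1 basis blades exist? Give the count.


Number of grade-k basis blades in Cl(p,q) with n = p + q is C(n, k).
n = 4 + 0 = 4
C(4, 1) = 4! / (1! * 3!)
= 24 / (1 * 6)
= 4


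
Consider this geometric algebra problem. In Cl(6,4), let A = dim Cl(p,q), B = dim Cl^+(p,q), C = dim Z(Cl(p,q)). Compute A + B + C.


n = 6 + 4 = 10
Total dim = 2^10 = 1024
Even subalgebra dim = 2^9 = 512
n is even, so center dim = 1
Sum = 1024 + 512 + 1 = 1537


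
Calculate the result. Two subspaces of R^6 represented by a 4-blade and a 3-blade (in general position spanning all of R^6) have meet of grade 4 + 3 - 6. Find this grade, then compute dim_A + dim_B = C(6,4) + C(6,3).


Meet grade = grade(A) + grade(B) - n
= 4 + 3 - 6 = 1
C(6,4) = 15
C(6,3) = 20
dim_A + dim_B = 15 + 20 = 35


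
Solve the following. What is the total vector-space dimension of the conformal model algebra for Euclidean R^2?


The conformal model of R^2 uses Cl(3,1): the 2 Euclidean generators plus two extra orthogonal generators e+ (e+^2 = +1) and e- (e-^2 = -1), from which the null vectors e0, einf are built.
Number of generators m = 2 + 2 = 4.
dim Cl(p,q) = 2^m = 2^4 = 16


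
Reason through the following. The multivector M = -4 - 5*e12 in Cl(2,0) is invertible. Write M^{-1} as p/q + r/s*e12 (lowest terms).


M = -4 - 5*e12, where e12^2 = -1.
Since M commutes with its reverse ~M = a - b*e12, M * ~M = a^2 - b^2*e12^2 = a^2 + b^2.
So M^{-1} = ~M / (a^2 + b^2) = (a - b*e12)/(a^2 + b^2).
a^2 + b^2 = 16 + 25 = 41
Scalar part = -4/41 = -4/41
Bivector coeff = 5/41 = 5/41
M^{-1} = -4/41 + 5/41*e12


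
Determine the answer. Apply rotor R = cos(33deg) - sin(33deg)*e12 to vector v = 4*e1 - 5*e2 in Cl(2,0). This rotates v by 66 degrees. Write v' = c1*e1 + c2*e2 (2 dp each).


Rotor R = cos(33deg) - sin(33deg)*e12
Rotation angle theta = 2 * 33 = 66 degrees
v' = R*v*~R rotates v by theta.
cos(66deg) = 0.4067, sin(66deg) = 0.9135
v'_1 = 4*cos(66deg) - (-5)*sin(66deg)
= 4*0.4067 - (-5)*0.9135
= 6.19
v'_2 = 4*sin(66deg) + (-5)*cos(66deg)
= 4*0.9135 + (-5)*0.4067
= 1.62
v' = 6.19*e1 + 1.62*e2


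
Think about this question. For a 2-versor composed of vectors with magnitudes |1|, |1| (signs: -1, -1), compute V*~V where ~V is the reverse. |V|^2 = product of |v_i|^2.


Each vector v_i has |v_i|^2 = s_i^2
Squared scales: (-1)^2 = 1, (-1)^2 = 1
|V|^2 = 1 * 1
= 1


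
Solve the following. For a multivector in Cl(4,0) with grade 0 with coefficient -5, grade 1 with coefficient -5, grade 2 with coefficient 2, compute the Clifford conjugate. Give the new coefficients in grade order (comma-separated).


Clifford conjugate sign for grade k: (-1)^(k(k+1)/2)
Grade 0: (-1)^(0*1/2) = (-1)^0 = 1, coeff -5 -> -5
Grade 1: (-1)^(1*2/2) = (-1)^1 = -1, coeff -5 -> 5
Grade 2: (-1)^(2*3/2) = (-1)^3 = -1, coeff 2 -> -2
Conjugated coefficients: -5, 5, -2


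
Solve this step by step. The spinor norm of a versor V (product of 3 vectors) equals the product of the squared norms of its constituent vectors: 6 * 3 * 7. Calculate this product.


Spinor norm N(V) = |v1|^2 * |v2|^2 * ... * |v3|^2
= 6 * 3 * 7
Running product: 6, 18, 126
N(V) = 126


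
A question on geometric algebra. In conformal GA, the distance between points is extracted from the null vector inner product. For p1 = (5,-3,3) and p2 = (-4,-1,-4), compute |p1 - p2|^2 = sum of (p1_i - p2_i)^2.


p1 - p2 = (9, -2, 7)
|p1 - p2|^2 = 9^2 + (-2)^2 + 7^2
= 81 + 4 + 49
= 134


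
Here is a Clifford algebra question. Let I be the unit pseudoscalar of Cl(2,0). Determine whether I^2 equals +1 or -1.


The pseudoscalar I = e1...e_n (product of all n generators) of Cl(p,q) satisfies I^2 = (-1)^(q + n(n-1)/2).
p = 2, q = 0, n = p + q = 2
n(n-1)/2 = 2 * 1 / 2 = 1
Exponent = q + n(n-1)/2 = 0 + 1 = 1
I^2 = (-1)^1 = -1


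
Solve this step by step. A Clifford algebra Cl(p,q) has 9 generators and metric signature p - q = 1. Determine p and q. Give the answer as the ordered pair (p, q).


We need p + q = 9 and p - q = 1.
Adding: 2p = 9 + 1 = 10, so p = 5.
Then q = 9 - 5 = 4.
(p, q) = (5, 4)


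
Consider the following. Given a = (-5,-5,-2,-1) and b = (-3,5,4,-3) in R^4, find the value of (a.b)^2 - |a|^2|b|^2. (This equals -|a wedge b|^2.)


a . b = (-5)*(-3) + (-5)*5 + (-2)*4 + (-1)*(-3)
= 15 + (-25) + (-8) + 3 = -15
|a|^2 = (-5)^2 + (-5)^2 + (-2)^2 + (-1)^2 = 55
|b|^2 = (-3)^2 + 5^2 + 4^2 + (-3)^2 = 59
(a.b)^2 = (-15)^2 = 225
|a|^2 * |b|^2 = 55 * 59 = 3245
Result = 225 - 3245 = -3020


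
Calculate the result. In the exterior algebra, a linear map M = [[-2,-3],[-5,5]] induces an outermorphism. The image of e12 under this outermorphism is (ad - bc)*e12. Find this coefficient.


The outermorphism of a linear map f sends e1^e2 to f(e1)^f(e2).
f(e1) = -2*e1 - 5*e2
f(e2) = -3*e1 + 5*e2
f(e1) ^ f(e2) = (-2*e1 - 5*e2) ^ (-3*e1 + 5*e2)
= (-2)*5*e12 + (-5)*(-3)*e21
= (-10 - 15)*e12
= -25*e12
Coefficient = -25


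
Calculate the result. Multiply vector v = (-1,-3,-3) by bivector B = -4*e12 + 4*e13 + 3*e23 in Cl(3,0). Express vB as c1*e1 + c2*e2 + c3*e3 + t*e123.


vB has grade-1 (vector) and grade-3 (trivector) parts: vB = (v _| B) + (v ^ B).
Vector part <vB>_1:
  e1: -v2*b12 - v3*b13 = -(-3)*(-4) - (-3)*(4) = 0
  e2: v1*b12 - v3*b23 = (-1)*(-4) - (-3)*(3) = 13
  e3: v1*b13 + v2*b23 = (-1)*(4) + (-3)*(3) = -13
Trivector part <vB>_3:
  e123: v1*b23 - v2*b13 + v3*b12 = (-1)*(3) - (-3)*(4) + (-3)*(-4) = 21
vB = 0*e1 + 13*e2 - 13*e3 + 21*e123


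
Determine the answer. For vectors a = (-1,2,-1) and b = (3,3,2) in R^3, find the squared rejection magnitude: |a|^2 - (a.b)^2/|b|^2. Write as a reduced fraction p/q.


|a|^2 = (-1)^2 + 2^2 + (-1)^2 = 6
|b|^2 = 3^2 + 3^2 + 2^2 = 22
a . b = (-1)*3 + 2*3 + (-1)*2 = 1
(a.b)^2 = 1^2 = 1
|rej|^2 = 6 - 1/22
= (132 - 1)/22
= 131/22
In lowest terms: 131/22


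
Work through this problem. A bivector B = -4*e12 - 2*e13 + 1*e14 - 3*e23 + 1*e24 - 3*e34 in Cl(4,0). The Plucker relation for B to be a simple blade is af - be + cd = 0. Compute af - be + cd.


Plucker relation: af - be + cd
a*f = (-4)*(-3) = 12
b*e = (-2)*1 = -2
c*d = 1*(-3) = -3
af - be + cd = 12 - (-2) + (-3)
= 11


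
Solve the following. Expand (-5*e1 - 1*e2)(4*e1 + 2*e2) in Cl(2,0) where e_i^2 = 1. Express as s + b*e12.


Expand: (-5*e1 - 1*e2)(4*e1 + 2*e2)
= (-5)*4*e1e1 + (-5)*2*e1e2 + (-1)*4*e2e1 + (-1)*2*e2e2
Using e1^2 = e2^2 = 1, e2e1 = -e1e2:
Scalar part s = (-5)*4 + (-1)*2 = -20 + (-2) = -22
Bivector part b = (-5)*2 - (-1)*4 = -10 - (-4) = -6
uv = -22 - 6*e12


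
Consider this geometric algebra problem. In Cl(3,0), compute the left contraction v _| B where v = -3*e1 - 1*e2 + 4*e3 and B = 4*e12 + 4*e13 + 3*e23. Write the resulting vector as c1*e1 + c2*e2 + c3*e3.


Left contraction v _| B = <vB>_1 (grade-1 part of the geometric product vB).
Using e1_|e12 = e2, e2_|e12 = -e1, e1_|e13 = e3, e3_|e13 = -e1, e2_|e23 = e3, e3_|e23 = -e2:
e1 coeff: -v2*b12 - v3*b13 = -(-1)*(4) - (4)*(4) = -12
e2 coeff: v1*b12 - v3*b23 = (-3)*(4) - (4)*(3) = -24
e3 coeff: v1*b13 + v2*b23 = (-3)*(4) + (-1)*(3) = -15
v _| B = -12*e1 - 24*e2 - 15*e3


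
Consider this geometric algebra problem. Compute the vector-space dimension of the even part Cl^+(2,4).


Even subalgebra dimension = 2^(n-1)
n = 2 + 4 = 6
2^(6 - 1) = 2^5 = 32
Verification: sum of C(6,k) for even k = 1 + 15 + 15 + 1 = 32
Result = 32


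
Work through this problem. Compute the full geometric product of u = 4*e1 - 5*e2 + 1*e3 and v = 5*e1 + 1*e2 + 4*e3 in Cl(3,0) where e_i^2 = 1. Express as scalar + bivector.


In Cl(3,0): e_i^2 = 1, e_ie_j = -e_je_i for i != j.
Scalar part = u . v = 4*5 + (-5)*1 + 1*4
= 20 + (-5) + 4 = 19
e12 coeff = 4*1 - (-5)*5 = 4 - (-25) = 29
e13 coeff = 4*4 - 1*5 = 16 - 5 = 11
e23 coeff = (-5)*4 - 1*1 = -20 - 1 = -21
uv = 19 + 29*e12 + 11*e13 - 21*e23


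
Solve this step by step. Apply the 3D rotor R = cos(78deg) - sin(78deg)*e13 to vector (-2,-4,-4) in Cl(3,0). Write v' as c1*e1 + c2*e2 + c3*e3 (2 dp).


Rotor R = cos(78deg) - sin(78deg)*e13
Rotation angle theta = 2 * 78 = 156 degrees in the e13 plane (e1 -> e3).
The component perpendicular to the plane (e2) is invariant: v'_2 = v2 = -4.00
cos(156deg) = -0.9135, sin(156deg) = 0.4067
v'_1 = v1*cos(theta) - v3*sin(theta) = -2*(-0.9135) - (-4)*0.4067 = 3.45
v'_3 = v1*sin(theta) + v3*cos(theta) = -2*0.4067 + (-4)*(-0.9135) = 2.84
v' = 3.45*e1 - 4.00*e2 + 2.84*e3


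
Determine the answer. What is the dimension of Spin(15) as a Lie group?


Spin(n) double-covers SO(n); both have Lie algebra so(n) of dimension n(n-1)/2.
n = 15
n(n-1) = 15 * 14 = 210
dim Spin(15) = 210/2 = 105


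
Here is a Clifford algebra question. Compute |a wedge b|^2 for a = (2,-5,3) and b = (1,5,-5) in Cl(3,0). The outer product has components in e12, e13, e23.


a wedge b = (a1*b2 - a2*b1)*e12 + (a1*b3 - a3*b1)*e13 + (a2*b3 - a3*b2)*e23
e12 coeff: 2*5 - (-5)*1 = 10 - (-5) = 15
e13 coeff: 2*(-5) - 3*1 = -10 - 3 = -13
e23 coeff: (-5)*(-5) - 3*5 = 25 - 15 = 10
|a wedge b|^2 = 15^2 + (-13)^2 + 10^2
= 225 + 169 + 100
= 494


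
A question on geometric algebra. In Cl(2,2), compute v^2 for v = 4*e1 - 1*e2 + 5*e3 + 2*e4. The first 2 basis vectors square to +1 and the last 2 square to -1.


v^2 = sum of c_i^2 * e_i^2
Positive signature terms (e_i^2 = +1): 4^2 + (-1)^2 = 17
Negative signature terms (e_j^2 = -1): 5^2 + 2^2 = 29
v^2 = 17 - 29 = -12


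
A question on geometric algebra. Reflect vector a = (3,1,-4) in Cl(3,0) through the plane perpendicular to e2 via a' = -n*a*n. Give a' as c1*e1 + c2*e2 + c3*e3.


Reflection formula: a' = -n*a*n, with n = e2 (unit vector, n^2 = 1).
For reflection through hyperplane perp to e2:
The component along e2 flips sign, others stay.
a = (3, 1, -4)
a' = (3, -1, -4)
a' = 3*e1 - 1*e2 - 4*e3


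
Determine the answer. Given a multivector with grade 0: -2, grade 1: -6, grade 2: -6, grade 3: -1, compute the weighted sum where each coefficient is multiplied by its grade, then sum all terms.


Grade-weighted sum = sum of grade_k * coefficient_k
0*(-2) = 0
1*(-6) = -6
2*(-6) = -12
3*(-1) = -3
Total = 0 + (-6) + (-12) + (-3) = -21


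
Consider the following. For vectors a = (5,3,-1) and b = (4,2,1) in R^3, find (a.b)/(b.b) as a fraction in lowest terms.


Projection coefficient = (a . b) / (b . b)
a . b = 5*4 + 3*2 + (-1)*1
= 20 + 6 + (-1) = 25
b . b = 4^2 + 2^2 + 1^2
= 16 + 4 + 1 = 21
Coefficient = 25/21
In lowest terms: 25/21


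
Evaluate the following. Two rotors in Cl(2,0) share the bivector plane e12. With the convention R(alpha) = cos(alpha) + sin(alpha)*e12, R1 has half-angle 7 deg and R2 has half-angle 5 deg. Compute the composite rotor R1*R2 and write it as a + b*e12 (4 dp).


Same-plane rotors commute and their half-angles add:
R1*R2 = cos(a1 + a2) + sin(a1 + a2)*e12.
a1 + a2 = 7 + 5 = 12 deg
cos(12 deg) = 0.9781
sin(12 deg) = 0.2079
R1*R2 = 0.9781 + 0.2079*e12


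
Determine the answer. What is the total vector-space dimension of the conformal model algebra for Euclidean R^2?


The conformal model of R^2 uses Cl(3,1): the 2 Euclidean generators plus two extra orthogonal generators e+ (e+^2 = +1) and e- (e-^2 = -1), from which the null vectors e0, einf are built.
Number of generators m = 2 + 2 = 4.
dim Cl(p,q) = 2^m = 2^4 = 16


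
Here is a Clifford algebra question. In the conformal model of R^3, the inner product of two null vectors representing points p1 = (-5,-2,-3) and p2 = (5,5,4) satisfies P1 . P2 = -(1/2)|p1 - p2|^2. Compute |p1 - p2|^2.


p1 - p2 = (-10, -7, -7)
|p1 - p2|^2 = (-10)^2 + (-7)^2 + (-7)^2
= 100 + 49 + 49
= 198
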